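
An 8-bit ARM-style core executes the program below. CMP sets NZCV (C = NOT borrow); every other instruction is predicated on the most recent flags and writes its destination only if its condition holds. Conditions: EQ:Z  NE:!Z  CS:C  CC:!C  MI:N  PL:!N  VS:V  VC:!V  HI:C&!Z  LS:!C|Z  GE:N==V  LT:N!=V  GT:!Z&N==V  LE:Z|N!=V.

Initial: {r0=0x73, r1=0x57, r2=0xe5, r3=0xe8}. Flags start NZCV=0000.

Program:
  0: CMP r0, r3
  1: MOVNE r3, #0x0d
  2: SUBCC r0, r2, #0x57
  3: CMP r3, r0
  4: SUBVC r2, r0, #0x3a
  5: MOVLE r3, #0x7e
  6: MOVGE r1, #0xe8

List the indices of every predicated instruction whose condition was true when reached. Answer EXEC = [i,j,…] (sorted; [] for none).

[0] flags=1001 → (cmp)
[1] flags=1001 NE?T → r3=0x0d
[2] flags=1001 CC?T → r0=0x8e
[3] flags=0000 → (cmp)
[4] flags=0000 VC?T → r2=0x54
[5] flags=0000 LE?F → skip
[6] flags=0000 GE?T → r1=0xe8

EXEC = [1,2,4,6]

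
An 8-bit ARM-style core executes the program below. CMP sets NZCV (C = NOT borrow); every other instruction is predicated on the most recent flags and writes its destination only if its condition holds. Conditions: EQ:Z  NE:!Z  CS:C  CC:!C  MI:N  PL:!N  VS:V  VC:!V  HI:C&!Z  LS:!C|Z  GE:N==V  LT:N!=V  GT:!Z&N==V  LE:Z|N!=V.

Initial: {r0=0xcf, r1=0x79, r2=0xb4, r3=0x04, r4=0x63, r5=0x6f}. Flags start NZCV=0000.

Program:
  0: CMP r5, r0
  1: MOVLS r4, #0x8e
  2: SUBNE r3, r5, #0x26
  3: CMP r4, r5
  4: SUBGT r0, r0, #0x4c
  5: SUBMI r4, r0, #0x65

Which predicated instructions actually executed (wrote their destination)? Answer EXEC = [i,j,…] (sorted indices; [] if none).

EXEC = [1,2]

0: ✓ CMP  NZCV=1001
1: ✓ MOVLS  r4←0x8e
2: ✓ SUBNE  r3←0x49
3: ✓ CMP  NZCV=0011
4: · SUBGT
5: · SUBMI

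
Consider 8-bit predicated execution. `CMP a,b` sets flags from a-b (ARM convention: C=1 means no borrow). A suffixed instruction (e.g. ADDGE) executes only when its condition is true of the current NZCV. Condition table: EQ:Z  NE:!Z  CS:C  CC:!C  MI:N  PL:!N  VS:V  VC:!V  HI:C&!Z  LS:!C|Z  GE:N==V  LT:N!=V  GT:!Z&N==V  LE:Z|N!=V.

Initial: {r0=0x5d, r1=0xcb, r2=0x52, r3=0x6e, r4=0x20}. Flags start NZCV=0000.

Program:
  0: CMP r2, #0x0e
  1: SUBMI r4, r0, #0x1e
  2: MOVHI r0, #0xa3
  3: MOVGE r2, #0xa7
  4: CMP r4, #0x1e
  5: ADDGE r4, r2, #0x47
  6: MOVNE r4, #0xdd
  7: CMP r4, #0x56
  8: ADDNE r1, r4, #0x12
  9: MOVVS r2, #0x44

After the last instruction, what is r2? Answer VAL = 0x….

0: ✓ CMP  NZCV=0010
1: · SUBMI
2: ✓ MOVHI  r0←0xa3
3: ✓ MOVGE  r2←0xa7
4: ✓ CMP  NZCV=0010
5: ✓ ADDGE  r4←0xee
6: ✓ MOVNE  r4←0xdd
7: ✓ CMP  NZCV=1010
8: ✓ ADDNE  r1←0xef
9: · MOVVS

VAL = 0xa7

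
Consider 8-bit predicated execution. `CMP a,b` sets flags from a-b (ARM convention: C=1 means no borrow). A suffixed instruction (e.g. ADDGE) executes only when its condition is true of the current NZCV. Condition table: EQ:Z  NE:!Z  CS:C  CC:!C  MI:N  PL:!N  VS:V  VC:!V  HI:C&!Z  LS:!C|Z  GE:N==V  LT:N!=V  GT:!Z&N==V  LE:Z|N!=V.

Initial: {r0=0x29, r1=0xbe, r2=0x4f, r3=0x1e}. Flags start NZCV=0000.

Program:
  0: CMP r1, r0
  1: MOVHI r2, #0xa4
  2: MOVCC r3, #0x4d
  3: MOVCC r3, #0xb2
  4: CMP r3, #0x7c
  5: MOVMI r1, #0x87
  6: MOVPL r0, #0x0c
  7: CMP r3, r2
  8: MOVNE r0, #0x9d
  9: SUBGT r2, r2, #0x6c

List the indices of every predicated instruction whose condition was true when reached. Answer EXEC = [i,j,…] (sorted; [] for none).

[0] flags=1010 → (cmp)
[1] flags=1010 HI?T → r2=0xa4
[2] flags=1010 CC?F → skip
[3] flags=1010 CC?F → skip
[4] flags=1000 → (cmp)
[5] flags=1000 MI?T → r1=0x87
[6] flags=1000 PL?F → skip
[7] flags=0000 → (cmp)
[8] flags=0000 NE?T → r0=0x9d
[9] flags=0000 GT?T → r2=0x38

EXEC = [1,5,8,9]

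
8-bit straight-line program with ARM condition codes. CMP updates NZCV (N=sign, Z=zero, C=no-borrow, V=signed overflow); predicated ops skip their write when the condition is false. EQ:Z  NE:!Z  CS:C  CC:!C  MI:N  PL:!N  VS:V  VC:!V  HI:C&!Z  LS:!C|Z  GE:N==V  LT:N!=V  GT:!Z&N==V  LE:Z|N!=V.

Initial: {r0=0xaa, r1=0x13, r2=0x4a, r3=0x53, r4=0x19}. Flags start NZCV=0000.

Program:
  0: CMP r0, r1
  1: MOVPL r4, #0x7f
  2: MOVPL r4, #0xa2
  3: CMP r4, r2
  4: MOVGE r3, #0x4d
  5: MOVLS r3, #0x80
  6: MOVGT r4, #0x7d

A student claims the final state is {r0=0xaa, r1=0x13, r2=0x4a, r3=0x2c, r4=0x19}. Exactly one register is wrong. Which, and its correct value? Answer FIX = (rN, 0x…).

FIX = (r3, 0x80)

[0] flags=1010 → (cmp)
[1] flags=1010 PL?F → skip
[2] flags=1010 PL?F → skip
[3] flags=1000 → (cmp)
[4] flags=1000 GE?F → skip
[5] flags=1000 LS?T → r3=0x80
[6] flags=1000 GT?F → skip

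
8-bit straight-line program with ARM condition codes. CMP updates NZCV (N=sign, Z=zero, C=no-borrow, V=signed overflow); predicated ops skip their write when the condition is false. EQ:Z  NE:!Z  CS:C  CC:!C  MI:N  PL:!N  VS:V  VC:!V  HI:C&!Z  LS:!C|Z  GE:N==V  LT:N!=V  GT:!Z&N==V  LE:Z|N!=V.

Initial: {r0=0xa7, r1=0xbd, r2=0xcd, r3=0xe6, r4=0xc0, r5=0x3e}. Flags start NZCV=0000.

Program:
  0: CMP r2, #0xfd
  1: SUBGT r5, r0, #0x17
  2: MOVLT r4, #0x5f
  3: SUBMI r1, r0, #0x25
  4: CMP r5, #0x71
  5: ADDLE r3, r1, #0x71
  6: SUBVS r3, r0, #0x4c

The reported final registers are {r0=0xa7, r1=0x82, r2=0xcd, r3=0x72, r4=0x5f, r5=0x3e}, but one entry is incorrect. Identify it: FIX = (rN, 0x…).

[0] flags=1000 → (cmp)
[1] flags=1000 GT?F → skip
[2] flags=1000 LT?T → r4=0x5f
[3] flags=1000 MI?T → r1=0x82
[4] flags=1000 → (cmp)
[5] flags=1000 LE?T → r3=0xf3
[6] flags=1000 VS?F → skip

FIX = (r3, 0xf3)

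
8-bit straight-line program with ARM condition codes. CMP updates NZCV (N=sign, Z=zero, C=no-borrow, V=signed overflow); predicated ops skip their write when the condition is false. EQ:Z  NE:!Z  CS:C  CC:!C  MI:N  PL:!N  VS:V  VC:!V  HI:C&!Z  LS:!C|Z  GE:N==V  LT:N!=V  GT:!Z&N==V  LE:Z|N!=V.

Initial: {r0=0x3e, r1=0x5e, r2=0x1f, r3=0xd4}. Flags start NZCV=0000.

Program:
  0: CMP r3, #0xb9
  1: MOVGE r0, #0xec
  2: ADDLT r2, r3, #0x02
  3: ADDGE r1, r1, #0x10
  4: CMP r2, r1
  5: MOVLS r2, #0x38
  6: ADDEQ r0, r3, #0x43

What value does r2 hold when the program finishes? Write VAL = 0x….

0: ✓ CMP  NZCV=0010
1: ✓ MOVGE  r0←0xec
2: · ADDLT
3: ✓ ADDGE  r1←0x6e
4: ✓ CMP  NZCV=1000
5: ✓ MOVLS  r2←0x38
6: · ADDEQ

VAL = 0x38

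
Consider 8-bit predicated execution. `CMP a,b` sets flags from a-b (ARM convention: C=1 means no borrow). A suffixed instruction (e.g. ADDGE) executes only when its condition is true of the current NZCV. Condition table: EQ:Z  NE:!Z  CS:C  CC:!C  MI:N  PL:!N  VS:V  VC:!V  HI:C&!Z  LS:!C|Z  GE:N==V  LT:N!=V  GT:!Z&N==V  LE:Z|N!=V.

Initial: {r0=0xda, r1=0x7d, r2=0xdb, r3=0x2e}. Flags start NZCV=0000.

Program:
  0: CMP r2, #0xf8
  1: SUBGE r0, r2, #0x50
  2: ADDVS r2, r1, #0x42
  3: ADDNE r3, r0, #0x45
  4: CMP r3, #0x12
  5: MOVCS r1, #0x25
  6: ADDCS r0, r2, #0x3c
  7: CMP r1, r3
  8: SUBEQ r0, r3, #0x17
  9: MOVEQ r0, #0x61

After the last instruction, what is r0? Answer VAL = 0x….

0: ✓ CMP  NZCV=1000
1: · SUBGE
2: · ADDVS
3: ✓ ADDNE  r3←0x1f
4: ✓ CMP  NZCV=0010
5: ✓ MOVCS  r1←0x25
6: ✓ ADDCS  r0←0x17
7: ✓ CMP  NZCV=0010
8: · SUBEQ
9: · MOVEQ

VAL = 0x17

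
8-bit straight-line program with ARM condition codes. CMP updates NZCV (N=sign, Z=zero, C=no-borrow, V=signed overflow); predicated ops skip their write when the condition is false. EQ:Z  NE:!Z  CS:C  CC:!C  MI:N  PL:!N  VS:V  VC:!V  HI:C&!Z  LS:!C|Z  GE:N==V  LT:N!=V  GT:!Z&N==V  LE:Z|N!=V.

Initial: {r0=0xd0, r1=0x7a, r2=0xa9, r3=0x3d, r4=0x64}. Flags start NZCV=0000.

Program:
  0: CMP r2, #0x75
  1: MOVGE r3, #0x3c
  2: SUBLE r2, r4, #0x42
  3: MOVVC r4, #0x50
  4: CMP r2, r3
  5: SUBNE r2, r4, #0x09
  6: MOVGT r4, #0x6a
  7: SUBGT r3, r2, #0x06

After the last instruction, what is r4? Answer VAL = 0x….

VAL = 0x64

[0] flags=0011 → (cmp)
[1] flags=0011 GE?F → skip
[2] flags=0011 LE?T → r2=0x22
[3] flags=0011 VC?F → skip
[4] flags=1000 → (cmp)
[5] flags=1000 NE?T → r2=0x5b
[6] flags=1000 GT?F → skip
[7] flags=1000 GT?F → skip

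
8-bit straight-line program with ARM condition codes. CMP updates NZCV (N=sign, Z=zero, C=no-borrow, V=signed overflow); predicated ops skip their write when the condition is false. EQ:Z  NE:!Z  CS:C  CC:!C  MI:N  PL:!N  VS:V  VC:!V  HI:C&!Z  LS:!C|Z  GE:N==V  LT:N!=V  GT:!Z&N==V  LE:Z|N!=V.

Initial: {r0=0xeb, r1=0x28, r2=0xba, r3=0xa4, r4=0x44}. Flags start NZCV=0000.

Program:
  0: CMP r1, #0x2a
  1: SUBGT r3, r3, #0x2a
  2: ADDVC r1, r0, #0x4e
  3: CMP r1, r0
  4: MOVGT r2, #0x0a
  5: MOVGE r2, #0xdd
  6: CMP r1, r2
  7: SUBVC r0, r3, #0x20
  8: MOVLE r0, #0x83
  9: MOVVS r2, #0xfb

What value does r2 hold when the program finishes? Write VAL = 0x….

VAL = 0xdd

[0] flags=1000 → (cmp)
[1] flags=1000 GT?F → skip
[2] flags=1000 VC?T → r1=0x39
[3] flags=0000 → (cmp)
[4] flags=0000 GT?T → r2=0x0a
[5] flags=0000 GE?T → r2=0xdd
[6] flags=0000 → (cmp)
[7] flags=0000 VC?T → r0=0x84
[8] flags=0000 LE?F → skip
[9] flags=0000 VS?F → skip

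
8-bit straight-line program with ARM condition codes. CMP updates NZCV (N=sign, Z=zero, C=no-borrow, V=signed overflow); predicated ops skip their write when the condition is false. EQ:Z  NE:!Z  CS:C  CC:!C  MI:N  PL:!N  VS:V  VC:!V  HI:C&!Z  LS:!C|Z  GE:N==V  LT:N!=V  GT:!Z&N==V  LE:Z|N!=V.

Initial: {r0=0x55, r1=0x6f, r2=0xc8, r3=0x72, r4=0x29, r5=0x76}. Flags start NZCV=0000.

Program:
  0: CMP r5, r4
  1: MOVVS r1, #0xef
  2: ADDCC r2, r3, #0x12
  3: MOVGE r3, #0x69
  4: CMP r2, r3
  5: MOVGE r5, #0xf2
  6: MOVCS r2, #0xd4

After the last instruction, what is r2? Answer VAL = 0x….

[0] flags=0010 → (cmp)
[1] flags=0010 VS?F → skip
[2] flags=0010 CC?F → skip
[3] flags=0010 GE?T → r3=0x69
[4] flags=0011 → (cmp)
[5] flags=0011 GE?F → skip
[6] flags=0011 CS?T → r2=0xd4

VAL = 0xd4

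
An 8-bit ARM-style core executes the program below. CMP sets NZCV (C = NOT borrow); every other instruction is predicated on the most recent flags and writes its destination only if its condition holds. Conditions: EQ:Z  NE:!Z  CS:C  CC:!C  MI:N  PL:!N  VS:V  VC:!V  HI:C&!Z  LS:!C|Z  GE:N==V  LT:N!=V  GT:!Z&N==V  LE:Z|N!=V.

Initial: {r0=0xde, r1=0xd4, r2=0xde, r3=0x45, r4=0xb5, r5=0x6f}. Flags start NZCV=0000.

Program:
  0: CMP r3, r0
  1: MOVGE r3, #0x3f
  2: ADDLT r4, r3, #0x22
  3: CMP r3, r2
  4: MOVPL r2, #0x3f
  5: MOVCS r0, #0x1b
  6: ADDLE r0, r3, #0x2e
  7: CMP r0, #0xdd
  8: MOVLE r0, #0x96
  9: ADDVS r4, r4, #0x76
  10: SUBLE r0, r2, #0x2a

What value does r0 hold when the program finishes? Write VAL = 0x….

0: ✓ CMP  NZCV=0000
1: ✓ MOVGE  r3←0x3f
2: · ADDLT
3: ✓ CMP  NZCV=0000
4: ✓ MOVPL  r2←0x3f
5: · MOVCS
6: · ADDLE
7: ✓ CMP  NZCV=0010
8: · MOVLE
9: · ADDVS
10: · SUBLE

VAL = 0xde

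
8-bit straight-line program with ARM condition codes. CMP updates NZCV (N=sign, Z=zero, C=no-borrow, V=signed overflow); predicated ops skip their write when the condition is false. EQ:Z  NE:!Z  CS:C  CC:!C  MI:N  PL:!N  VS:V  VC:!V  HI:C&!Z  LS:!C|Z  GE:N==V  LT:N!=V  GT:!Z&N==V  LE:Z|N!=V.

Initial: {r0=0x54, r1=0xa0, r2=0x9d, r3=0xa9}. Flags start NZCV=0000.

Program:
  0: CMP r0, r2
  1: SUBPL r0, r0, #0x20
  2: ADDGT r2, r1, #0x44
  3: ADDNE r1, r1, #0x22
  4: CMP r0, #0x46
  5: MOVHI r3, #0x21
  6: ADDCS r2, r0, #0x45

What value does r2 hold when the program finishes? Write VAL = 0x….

[0] flags=1001 → (cmp)
[1] flags=1001 PL?F → skip
[2] flags=1001 GT?T → r2=0xe4
[3] flags=1001 NE?T → r1=0xc2
[4] flags=0010 → (cmp)
[5] flags=0010 HI?T → r3=0x21
[6] flags=0010 CS?T → r2=0x99

VAL = 0x99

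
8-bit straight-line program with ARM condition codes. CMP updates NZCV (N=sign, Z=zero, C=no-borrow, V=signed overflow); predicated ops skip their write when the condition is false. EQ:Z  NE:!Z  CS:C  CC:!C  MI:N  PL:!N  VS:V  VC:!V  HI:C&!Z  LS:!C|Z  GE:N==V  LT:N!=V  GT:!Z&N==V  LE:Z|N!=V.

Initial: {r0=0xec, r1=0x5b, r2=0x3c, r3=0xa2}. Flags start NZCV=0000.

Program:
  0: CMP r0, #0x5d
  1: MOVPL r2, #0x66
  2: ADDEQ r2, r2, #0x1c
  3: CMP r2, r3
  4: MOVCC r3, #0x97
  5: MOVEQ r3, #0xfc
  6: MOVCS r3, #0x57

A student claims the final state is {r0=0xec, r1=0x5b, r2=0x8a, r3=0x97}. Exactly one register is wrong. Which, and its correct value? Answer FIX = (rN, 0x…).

0: ✓ CMP  NZCV=1010
1: · MOVPL
2: · ADDEQ
3: ✓ CMP  NZCV=1001
4: ✓ MOVCC  r3←0x97
5: · MOVEQ
6: · MOVCS

FIX = (r2, 0x3c)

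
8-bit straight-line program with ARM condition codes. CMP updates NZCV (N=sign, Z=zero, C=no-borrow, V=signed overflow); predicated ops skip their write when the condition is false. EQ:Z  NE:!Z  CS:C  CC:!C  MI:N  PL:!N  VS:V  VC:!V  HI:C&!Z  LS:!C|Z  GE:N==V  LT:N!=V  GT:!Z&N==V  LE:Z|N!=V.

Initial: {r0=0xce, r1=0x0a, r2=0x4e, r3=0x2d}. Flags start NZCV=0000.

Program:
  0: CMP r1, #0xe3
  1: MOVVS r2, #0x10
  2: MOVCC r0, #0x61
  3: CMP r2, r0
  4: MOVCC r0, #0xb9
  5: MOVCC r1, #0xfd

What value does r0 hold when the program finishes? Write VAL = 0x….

VAL = 0xb9

0: ✓ CMP  NZCV=0000
1: · MOVVS
2: ✓ MOVCC  r0←0x61
3: ✓ CMP  NZCV=1000
4: ✓ MOVCC  r0←0xb9
5: ✓ MOVCC  r1←0xfd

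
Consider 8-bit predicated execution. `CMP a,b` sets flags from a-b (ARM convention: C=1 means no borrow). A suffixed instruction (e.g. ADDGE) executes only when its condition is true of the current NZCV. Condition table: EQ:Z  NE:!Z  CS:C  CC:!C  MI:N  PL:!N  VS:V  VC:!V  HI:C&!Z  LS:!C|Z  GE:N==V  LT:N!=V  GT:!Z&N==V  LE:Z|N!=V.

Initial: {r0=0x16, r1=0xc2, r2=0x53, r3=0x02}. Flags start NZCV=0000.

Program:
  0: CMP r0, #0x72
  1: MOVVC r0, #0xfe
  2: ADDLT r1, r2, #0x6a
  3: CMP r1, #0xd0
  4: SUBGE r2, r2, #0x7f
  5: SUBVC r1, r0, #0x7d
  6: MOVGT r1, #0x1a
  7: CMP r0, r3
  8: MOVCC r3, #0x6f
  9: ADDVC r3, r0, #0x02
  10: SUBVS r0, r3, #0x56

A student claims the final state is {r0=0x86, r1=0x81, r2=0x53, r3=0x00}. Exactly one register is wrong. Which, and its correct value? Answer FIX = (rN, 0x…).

FIX = (r0, 0xfe)

[0] flags=1000 → (cmp)
[1] flags=1000 VC?T → r0=0xfe
[2] flags=1000 LT?T → r1=0xbd
[3] flags=1000 → (cmp)
[4] flags=1000 GE?F → skip
[5] flags=1000 VC?T → r1=0x81
[6] flags=1000 GT?F → skip
[7] flags=1010 → (cmp)
[8] flags=1010 CC?F → skip
[9] flags=1010 VC?T → r3=0x00
[10] flags=1010 VS?F → skip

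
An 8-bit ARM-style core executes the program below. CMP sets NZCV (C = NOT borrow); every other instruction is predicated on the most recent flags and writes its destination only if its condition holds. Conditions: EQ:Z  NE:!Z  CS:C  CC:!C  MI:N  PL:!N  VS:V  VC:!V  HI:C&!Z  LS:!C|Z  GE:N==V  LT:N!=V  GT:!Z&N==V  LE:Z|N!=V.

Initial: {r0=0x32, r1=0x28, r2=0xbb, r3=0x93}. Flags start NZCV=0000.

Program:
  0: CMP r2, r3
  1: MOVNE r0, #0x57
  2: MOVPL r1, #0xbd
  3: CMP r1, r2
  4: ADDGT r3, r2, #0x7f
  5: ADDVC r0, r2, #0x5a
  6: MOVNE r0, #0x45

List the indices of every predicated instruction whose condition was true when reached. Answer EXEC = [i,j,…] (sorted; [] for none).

EXEC = [1,2,4,5,6]

[0] flags=0010 → (cmp)
[1] flags=0010 NE?T → r0=0x57
[2] flags=0010 PL?T → r1=0xbd
[3] flags=0010 → (cmp)
[4] flags=0010 GT?T → r3=0x3a
[5] flags=0010 VC?T → r0=0x15
[6] flags=0010 NE?T → r0=0x45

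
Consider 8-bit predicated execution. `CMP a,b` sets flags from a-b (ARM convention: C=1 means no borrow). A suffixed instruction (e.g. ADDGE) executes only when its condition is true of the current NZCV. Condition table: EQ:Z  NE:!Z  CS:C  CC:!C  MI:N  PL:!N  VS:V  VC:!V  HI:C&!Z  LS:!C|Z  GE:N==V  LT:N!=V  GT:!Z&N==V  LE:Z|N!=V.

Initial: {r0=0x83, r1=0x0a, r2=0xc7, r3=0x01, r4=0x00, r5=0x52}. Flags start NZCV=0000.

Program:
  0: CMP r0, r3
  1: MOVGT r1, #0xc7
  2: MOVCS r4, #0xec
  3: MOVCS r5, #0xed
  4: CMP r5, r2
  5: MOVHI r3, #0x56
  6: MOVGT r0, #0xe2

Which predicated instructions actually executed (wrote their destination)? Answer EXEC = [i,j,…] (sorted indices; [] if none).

0: ✓ CMP  NZCV=1010
1: · MOVGT
2: ✓ MOVCS  r4←0xec
3: ✓ MOVCS  r5←0xed
4: ✓ CMP  NZCV=0010
5: ✓ MOVHI  r3←0x56
6: ✓ MOVGT  r0←0xe2

EXEC = [2,3,5,6]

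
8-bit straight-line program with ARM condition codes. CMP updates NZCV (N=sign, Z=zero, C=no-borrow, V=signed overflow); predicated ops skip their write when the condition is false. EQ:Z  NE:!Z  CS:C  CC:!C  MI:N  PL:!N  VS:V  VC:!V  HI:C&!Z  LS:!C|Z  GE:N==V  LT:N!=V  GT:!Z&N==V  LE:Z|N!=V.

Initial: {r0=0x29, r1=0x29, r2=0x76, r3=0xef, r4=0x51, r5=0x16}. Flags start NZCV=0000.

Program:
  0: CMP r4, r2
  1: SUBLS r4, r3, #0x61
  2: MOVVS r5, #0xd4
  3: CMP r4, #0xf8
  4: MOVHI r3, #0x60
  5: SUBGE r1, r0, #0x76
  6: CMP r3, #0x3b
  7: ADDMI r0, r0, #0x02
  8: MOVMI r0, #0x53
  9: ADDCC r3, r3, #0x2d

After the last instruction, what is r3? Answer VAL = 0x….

[0] flags=1000 → (cmp)
[1] flags=1000 LS?T → r4=0x8e
[2] flags=1000 VS?F → skip
[3] flags=1000 → (cmp)
[4] flags=1000 HI?F → skip
[5] flags=1000 GE?F → skip
[6] flags=1010 → (cmp)
[7] flags=1010 MI?T → r0=0x2b
[8] flags=1010 MI?T → r0=0x53
[9] flags=1010 CC?F → skip

VAL = 0xef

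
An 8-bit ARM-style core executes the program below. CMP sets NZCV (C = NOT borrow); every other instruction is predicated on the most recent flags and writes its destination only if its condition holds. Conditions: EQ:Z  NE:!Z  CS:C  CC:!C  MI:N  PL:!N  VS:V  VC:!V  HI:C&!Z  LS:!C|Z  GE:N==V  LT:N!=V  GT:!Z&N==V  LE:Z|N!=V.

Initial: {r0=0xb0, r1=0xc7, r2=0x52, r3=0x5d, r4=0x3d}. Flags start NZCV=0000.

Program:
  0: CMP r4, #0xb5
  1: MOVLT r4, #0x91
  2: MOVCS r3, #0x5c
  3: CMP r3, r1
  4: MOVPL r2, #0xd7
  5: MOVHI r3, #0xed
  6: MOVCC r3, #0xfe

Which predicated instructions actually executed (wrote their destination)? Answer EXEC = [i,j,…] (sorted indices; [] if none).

0: ✓ CMP  NZCV=1001
1: · MOVLT
2: · MOVCS
3: ✓ CMP  NZCV=1001
4: · MOVPL
5: · MOVHI
6: ✓ MOVCC  r3←0xfe

EXEC = [6]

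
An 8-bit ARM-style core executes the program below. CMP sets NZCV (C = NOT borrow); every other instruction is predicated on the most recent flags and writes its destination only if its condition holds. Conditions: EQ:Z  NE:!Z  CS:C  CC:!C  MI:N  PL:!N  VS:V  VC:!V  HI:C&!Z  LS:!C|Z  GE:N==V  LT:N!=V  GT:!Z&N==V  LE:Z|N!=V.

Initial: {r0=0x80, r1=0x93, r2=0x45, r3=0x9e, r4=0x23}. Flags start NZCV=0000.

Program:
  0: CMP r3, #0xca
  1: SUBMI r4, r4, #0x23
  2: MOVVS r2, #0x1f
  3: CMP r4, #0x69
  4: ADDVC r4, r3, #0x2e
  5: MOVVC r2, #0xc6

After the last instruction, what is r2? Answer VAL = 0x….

[0] flags=1000 → (cmp)
[1] flags=1000 MI?T → r4=0x00
[2] flags=1000 VS?F → skip
[3] flags=1000 → (cmp)
[4] flags=1000 VC?T → r4=0xcc
[5] flags=1000 VC?T → r2=0xc6

VAL = 0xc6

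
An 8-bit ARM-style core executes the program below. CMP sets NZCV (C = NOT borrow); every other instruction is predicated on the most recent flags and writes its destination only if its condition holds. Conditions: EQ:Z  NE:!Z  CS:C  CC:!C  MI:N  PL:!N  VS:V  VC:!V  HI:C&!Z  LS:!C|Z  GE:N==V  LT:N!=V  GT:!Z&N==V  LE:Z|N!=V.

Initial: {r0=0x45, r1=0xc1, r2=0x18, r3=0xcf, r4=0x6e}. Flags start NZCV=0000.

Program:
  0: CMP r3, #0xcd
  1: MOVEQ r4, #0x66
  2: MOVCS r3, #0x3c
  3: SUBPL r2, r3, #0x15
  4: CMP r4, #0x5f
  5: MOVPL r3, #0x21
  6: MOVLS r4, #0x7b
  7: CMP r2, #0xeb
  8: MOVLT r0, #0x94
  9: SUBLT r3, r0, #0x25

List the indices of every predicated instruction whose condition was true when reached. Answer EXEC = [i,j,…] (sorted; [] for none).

[0] flags=0010 → (cmp)
[1] flags=0010 EQ?F → skip
[2] flags=0010 CS?T → r3=0x3c
[3] flags=0010 PL?T → r2=0x27
[4] flags=0010 → (cmp)
[5] flags=0010 PL?T → r3=0x21
[6] flags=0010 LS?F → skip
[7] flags=0000 → (cmp)
[8] flags=0000 LT?F → skip
[9] flags=0000 LT?F → skip

EXEC = [2,3,5]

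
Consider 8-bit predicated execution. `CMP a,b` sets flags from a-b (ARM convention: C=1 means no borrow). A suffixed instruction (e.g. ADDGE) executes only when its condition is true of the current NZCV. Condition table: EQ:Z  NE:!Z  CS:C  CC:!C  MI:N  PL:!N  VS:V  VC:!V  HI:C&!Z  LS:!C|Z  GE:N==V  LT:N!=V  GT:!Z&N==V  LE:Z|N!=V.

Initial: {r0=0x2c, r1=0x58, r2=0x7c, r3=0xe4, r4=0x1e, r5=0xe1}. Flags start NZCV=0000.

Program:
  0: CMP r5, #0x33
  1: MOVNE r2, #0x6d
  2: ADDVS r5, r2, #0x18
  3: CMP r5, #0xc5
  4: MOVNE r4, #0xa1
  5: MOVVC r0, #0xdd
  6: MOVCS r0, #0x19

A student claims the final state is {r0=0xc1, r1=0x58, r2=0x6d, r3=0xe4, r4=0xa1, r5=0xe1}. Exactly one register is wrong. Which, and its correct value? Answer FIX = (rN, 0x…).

FIX = (r0, 0x19)

0: ✓ CMP  NZCV=1010
1: ✓ MOVNE  r2←0x6d
2: · ADDVS
3: ✓ CMP  NZCV=0010
4: ✓ MOVNE  r4←0xa1
5: ✓ MOVVC  r0←0xdd
6: ✓ MOVCS  r0←0x19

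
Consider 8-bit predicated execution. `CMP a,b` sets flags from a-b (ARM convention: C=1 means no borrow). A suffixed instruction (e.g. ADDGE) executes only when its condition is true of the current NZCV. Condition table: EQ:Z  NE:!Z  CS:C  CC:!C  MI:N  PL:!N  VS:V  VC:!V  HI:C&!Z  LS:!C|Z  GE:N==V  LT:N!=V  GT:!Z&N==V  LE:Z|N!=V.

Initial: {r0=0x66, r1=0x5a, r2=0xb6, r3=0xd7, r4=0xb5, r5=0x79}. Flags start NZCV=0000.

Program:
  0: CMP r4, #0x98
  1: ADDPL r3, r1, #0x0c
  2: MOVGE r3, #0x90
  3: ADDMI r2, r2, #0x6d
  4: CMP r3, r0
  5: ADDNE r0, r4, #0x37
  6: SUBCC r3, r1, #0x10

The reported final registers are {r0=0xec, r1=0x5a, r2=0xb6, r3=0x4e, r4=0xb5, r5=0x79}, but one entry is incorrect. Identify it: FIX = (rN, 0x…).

0: ✓ CMP  NZCV=0010
1: ✓ ADDPL  r3←0x66
2: ✓ MOVGE  r3←0x90
3: · ADDMI
4: ✓ CMP  NZCV=0011
5: ✓ ADDNE  r0←0xec
6: · SUBCC

FIX = (r3, 0x90)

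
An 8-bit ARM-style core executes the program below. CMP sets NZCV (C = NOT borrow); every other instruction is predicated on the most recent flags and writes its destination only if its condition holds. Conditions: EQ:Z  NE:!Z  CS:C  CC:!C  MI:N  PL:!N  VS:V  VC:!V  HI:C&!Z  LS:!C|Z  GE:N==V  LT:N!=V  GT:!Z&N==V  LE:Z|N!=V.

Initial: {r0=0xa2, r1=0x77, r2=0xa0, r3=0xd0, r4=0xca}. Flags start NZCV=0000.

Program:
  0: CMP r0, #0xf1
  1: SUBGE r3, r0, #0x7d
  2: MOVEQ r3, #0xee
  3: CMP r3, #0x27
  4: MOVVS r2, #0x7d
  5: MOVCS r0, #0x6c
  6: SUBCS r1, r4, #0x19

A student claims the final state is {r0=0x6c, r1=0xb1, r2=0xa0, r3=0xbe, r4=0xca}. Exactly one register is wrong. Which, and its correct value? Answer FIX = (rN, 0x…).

FIX = (r3, 0xd0)

[0] flags=1000 → (cmp)
[1] flags=1000 GE?F → skip
[2] flags=1000 EQ?F → skip
[3] flags=1010 → (cmp)
[4] flags=1010 VS?F → skip
[5] flags=1010 CS?T → r0=0x6c
[6] flags=1010 CS?T → r1=0xb1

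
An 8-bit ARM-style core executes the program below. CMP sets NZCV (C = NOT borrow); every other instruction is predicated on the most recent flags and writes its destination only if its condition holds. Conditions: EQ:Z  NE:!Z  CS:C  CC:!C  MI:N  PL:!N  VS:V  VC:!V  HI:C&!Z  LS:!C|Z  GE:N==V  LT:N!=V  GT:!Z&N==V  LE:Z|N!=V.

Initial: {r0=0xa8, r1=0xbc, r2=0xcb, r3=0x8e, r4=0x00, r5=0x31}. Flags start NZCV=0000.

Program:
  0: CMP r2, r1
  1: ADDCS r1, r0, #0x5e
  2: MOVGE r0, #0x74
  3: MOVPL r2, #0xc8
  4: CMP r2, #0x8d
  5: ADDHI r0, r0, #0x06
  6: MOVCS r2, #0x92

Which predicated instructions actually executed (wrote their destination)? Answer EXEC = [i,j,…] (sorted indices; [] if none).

[0] flags=0010 → (cmp)
[1] flags=0010 CS?T → r1=0x06
[2] flags=0010 GE?T → r0=0x74
[3] flags=0010 PL?T → r2=0xc8
[4] flags=0010 → (cmp)
[5] flags=0010 HI?T → r0=0x7a
[6] flags=0010 CS?T → r2=0x92

EXEC = [1,2,3,5,6]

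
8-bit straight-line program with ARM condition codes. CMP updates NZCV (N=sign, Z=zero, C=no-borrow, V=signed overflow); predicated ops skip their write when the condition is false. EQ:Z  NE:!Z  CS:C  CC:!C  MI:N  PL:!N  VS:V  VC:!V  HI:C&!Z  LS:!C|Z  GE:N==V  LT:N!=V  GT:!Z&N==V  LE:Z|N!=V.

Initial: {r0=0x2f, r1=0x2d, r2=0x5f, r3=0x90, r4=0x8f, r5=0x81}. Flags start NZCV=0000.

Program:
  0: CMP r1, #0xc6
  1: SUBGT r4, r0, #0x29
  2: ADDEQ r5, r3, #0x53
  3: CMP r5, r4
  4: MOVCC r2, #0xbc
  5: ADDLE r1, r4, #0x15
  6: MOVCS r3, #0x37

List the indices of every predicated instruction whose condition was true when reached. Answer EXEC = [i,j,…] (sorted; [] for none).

[0] flags=0000 → (cmp)
[1] flags=0000 GT?T → r4=0x06
[2] flags=0000 EQ?F → skip
[3] flags=0011 → (cmp)
[4] flags=0011 CC?F → skip
[5] flags=0011 LE?T → r1=0x1b
[6] flags=0011 CS?T → r3=0x37

EXEC = [1,5,6]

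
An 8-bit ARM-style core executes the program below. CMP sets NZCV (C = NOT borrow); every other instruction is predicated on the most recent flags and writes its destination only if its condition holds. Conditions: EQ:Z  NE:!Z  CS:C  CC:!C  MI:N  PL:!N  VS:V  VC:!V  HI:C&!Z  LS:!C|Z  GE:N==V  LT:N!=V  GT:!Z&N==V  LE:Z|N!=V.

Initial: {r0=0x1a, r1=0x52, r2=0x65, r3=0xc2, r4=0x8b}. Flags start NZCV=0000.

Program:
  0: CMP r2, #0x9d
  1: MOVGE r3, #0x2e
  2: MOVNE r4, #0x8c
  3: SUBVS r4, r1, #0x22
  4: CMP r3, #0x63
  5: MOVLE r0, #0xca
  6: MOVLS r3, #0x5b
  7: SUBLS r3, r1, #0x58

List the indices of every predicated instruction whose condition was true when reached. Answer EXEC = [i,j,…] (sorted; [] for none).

EXEC = [1,2,3,5,6,7]

0: ✓ CMP  NZCV=1001
1: ✓ MOVGE  r3←0x2e
2: ✓ MOVNE  r4←0x8c
3: ✓ SUBVS  r4←0x30
4: ✓ CMP  NZCV=1000
5: ✓ MOVLE  r0←0xca
6: ✓ MOVLS  r3←0x5b
7: ✓ SUBLS  r3←0xfa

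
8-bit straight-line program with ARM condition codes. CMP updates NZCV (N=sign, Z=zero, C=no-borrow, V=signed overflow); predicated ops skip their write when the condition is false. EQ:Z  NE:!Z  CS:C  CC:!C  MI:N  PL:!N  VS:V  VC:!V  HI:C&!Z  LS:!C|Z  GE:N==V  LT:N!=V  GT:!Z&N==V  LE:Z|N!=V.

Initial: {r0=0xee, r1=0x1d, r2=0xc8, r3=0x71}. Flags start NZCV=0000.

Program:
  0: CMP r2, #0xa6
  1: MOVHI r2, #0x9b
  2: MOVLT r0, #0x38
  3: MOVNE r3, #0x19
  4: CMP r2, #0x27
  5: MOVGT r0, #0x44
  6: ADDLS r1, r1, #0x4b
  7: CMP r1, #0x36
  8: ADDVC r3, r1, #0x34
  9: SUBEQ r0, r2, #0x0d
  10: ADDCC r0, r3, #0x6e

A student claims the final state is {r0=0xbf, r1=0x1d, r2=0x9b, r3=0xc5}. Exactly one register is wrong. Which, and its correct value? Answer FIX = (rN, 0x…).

0: ✓ CMP  NZCV=0010
1: ✓ MOVHI  r2←0x9b
2: · MOVLT
3: ✓ MOVNE  r3←0x19
4: ✓ CMP  NZCV=0011
5: · MOVGT
6: · ADDLS
7: ✓ CMP  NZCV=1000
8: ✓ ADDVC  r3←0x51
9: · SUBEQ
10: ✓ ADDCC  r0←0xbf

FIX = (r3, 0x51)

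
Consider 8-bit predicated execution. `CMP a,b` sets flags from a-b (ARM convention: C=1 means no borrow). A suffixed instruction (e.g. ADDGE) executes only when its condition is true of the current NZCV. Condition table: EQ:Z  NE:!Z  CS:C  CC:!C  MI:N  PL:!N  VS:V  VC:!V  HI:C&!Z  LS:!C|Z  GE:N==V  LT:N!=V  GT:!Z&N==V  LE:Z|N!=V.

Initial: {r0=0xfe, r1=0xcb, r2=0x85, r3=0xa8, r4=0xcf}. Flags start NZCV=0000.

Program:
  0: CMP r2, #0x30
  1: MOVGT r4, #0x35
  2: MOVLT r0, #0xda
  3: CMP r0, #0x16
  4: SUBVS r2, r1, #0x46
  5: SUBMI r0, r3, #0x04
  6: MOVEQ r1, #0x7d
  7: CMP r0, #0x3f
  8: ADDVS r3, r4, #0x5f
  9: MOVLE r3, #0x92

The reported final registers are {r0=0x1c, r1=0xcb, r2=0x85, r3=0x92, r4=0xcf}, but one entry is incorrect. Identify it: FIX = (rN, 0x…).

FIX = (r0, 0xa4)

0: ✓ CMP  NZCV=0011
1: · MOVGT
2: ✓ MOVLT  r0←0xda
3: ✓ CMP  NZCV=1010
4: · SUBVS
5: ✓ SUBMI  r0←0xa4
6: · MOVEQ
7: ✓ CMP  NZCV=0011
8: ✓ ADDVS  r3←0x2e
9: ✓ MOVLE  r3←0x92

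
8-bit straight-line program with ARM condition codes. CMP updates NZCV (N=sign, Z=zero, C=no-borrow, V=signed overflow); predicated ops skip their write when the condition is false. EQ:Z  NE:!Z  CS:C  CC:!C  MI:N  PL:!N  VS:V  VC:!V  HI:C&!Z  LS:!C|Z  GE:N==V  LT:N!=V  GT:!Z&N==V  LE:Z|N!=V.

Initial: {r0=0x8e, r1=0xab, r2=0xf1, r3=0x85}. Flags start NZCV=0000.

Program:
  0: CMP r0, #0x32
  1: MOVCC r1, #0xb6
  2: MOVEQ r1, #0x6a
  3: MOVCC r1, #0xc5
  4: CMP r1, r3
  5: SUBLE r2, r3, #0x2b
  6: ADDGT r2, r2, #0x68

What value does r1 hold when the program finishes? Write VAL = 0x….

VAL = 0xab

[0] flags=0011 → (cmp)
[1] flags=0011 CC?F → skip
[2] flags=0011 EQ?F → skip
[3] flags=0011 CC?F → skip
[4] flags=0010 → (cmp)
[5] flags=0010 LE?F → skip
[6] flags=0010 GT?T → r2=0x59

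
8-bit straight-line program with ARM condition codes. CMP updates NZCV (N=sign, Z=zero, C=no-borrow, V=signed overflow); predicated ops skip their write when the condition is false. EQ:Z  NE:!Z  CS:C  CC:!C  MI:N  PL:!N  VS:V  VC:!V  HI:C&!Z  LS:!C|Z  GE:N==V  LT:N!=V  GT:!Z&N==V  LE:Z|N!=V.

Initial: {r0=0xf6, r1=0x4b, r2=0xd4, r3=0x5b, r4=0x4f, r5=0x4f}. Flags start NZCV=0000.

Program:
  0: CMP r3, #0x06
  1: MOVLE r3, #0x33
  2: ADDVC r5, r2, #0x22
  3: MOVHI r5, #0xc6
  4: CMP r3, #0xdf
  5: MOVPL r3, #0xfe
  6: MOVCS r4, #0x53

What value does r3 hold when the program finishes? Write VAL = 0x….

0: ✓ CMP  NZCV=0010
1: · MOVLE
2: ✓ ADDVC  r5←0xf6
3: ✓ MOVHI  r5←0xc6
4: ✓ CMP  NZCV=0000
5: ✓ MOVPL  r3←0xfe
6: · MOVCS

VAL = 0xfe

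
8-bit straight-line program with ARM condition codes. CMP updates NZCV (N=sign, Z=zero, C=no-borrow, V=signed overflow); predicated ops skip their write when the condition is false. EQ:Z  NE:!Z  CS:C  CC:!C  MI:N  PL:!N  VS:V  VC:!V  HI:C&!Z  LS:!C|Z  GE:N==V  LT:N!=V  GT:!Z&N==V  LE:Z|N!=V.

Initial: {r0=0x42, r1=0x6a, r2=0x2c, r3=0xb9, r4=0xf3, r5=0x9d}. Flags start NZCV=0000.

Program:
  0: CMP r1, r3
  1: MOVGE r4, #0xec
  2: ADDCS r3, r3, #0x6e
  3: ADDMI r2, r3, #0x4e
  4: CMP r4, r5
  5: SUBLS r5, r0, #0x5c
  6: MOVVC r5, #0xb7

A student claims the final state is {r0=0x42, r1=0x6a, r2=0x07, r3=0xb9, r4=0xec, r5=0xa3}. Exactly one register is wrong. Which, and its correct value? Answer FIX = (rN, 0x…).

FIX = (r5, 0xb7)

0: ✓ CMP  NZCV=1001
1: ✓ MOVGE  r4←0xec
2: · ADDCS
3: ✓ ADDMI  r2←0x07
4: ✓ CMP  NZCV=0010
5: · SUBLS
6: ✓ MOVVC  r5←0xb7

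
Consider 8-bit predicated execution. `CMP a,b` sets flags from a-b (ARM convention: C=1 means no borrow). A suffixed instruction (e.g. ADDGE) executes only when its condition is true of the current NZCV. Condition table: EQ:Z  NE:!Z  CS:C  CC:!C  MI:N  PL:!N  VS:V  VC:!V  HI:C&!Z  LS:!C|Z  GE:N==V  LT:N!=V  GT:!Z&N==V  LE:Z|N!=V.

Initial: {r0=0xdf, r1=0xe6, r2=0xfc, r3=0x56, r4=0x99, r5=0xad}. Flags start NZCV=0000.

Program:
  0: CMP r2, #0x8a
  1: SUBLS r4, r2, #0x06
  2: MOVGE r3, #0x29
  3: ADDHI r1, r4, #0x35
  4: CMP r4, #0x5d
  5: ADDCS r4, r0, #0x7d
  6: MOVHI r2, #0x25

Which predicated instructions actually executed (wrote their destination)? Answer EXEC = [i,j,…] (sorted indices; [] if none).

0: ✓ CMP  NZCV=0010
1: · SUBLS
2: ✓ MOVGE  r3←0x29
3: ✓ ADDHI  r1←0xce
4: ✓ CMP  NZCV=0011
5: ✓ ADDCS  r4←0x5c
6: ✓ MOVHI  r2←0x25

EXEC = [2,3,5,6]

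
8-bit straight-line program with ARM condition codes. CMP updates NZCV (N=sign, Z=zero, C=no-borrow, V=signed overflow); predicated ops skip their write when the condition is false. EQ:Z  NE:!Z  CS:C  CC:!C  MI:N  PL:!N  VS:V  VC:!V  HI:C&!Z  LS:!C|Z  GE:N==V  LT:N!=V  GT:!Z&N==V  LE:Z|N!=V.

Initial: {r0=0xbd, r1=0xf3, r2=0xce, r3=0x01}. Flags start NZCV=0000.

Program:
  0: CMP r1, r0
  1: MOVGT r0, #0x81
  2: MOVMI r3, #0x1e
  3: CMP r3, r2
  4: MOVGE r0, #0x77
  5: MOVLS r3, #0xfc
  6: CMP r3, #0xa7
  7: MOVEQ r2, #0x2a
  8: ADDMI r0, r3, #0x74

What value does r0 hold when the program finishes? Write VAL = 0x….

0: ✓ CMP  NZCV=0010
1: ✓ MOVGT  r0←0x81
2: · MOVMI
3: ✓ CMP  NZCV=0000
4: ✓ MOVGE  r0←0x77
5: ✓ MOVLS  r3←0xfc
6: ✓ CMP  NZCV=0010
7: · MOVEQ
8: · ADDMI

VAL = 0x77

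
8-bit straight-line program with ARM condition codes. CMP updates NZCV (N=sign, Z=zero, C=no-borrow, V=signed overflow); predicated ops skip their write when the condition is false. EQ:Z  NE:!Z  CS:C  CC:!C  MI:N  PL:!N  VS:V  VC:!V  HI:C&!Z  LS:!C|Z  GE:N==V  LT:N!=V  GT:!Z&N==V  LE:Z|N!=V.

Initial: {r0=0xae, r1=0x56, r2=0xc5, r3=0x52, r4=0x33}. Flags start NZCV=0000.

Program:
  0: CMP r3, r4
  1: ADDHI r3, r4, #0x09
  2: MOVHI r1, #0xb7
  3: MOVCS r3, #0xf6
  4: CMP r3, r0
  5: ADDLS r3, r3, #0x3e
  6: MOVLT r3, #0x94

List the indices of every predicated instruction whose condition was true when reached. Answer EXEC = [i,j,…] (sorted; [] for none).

EXEC = [1,2,3]

0: ✓ CMP  NZCV=0010
1: ✓ ADDHI  r3←0x3c
2: ✓ MOVHI  r1←0xb7
3: ✓ MOVCS  r3←0xf6
4: ✓ CMP  NZCV=0010
5: · ADDLS
6: · MOVLT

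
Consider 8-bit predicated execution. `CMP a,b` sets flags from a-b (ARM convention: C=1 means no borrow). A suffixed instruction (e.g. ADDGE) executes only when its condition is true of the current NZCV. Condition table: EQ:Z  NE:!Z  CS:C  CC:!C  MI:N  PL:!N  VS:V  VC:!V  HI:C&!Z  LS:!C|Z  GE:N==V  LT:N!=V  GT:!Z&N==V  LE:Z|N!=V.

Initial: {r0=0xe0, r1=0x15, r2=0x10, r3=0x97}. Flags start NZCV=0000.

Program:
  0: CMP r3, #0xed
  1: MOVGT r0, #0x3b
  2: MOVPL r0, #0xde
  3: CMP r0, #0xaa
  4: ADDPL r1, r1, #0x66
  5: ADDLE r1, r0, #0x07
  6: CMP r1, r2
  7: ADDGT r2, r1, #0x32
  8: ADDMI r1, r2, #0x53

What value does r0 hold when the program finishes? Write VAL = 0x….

[0] flags=1000 → (cmp)
[1] flags=1000 GT?F → skip
[2] flags=1000 PL?F → skip
[3] flags=0010 → (cmp)
[4] flags=0010 PL?T → r1=0x7b
[5] flags=0010 LE?F → skip
[6] flags=0010 → (cmp)
[7] flags=0010 GT?T → r2=0xad
[8] flags=0010 MI?F → skip

VAL = 0xe0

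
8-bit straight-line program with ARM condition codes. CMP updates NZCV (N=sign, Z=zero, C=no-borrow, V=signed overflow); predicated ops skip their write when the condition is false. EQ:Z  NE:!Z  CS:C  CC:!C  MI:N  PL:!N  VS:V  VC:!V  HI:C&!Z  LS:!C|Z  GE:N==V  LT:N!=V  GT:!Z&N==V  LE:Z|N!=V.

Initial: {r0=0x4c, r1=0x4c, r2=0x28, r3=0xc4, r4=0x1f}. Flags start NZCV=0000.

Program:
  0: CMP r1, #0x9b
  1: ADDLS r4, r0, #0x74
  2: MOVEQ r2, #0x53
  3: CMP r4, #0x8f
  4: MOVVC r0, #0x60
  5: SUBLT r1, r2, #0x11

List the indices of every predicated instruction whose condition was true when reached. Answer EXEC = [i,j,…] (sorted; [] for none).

[0] flags=1001 → (cmp)
[1] flags=1001 LS?T → r4=0xc0
[2] flags=1001 EQ?F → skip
[3] flags=0010 → (cmp)
[4] flags=0010 VC?T → r0=0x60
[5] flags=0010 LT?F → skip

EXEC = [1,4]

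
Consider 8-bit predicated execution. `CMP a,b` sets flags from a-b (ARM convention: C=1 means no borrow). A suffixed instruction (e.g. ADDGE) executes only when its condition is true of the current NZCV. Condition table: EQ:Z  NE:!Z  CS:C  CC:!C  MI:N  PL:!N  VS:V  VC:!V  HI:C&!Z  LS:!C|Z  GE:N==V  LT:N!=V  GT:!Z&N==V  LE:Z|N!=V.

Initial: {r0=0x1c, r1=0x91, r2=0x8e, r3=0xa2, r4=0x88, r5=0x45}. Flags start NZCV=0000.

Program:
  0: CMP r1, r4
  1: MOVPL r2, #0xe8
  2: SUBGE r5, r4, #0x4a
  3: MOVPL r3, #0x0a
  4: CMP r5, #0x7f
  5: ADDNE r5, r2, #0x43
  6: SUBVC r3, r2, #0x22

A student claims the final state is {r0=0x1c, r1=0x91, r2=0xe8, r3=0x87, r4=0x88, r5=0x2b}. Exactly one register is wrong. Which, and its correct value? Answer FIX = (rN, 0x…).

[0] flags=0010 → (cmp)
[1] flags=0010 PL?T → r2=0xe8
[2] flags=0010 GE?T → r5=0x3e
[3] flags=0010 PL?T → r3=0x0a
[4] flags=1000 → (cmp)
[5] flags=1000 NE?T → r5=0x2b
[6] flags=1000 VC?T → r3=0xc6

FIX = (r3, 0xc6)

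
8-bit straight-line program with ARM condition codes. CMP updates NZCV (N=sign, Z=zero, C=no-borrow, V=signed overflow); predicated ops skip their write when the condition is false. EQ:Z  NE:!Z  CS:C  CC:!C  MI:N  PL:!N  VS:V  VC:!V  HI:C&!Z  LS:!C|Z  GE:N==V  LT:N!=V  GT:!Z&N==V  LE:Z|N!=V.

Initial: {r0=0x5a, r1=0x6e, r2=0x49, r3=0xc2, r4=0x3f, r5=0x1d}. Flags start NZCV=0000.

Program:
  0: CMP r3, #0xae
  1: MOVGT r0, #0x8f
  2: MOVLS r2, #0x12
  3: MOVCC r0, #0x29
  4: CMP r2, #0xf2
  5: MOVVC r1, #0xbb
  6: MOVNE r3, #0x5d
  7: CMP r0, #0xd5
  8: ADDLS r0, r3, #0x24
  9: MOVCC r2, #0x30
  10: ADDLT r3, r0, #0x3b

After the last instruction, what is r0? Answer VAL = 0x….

0: ✓ CMP  NZCV=0010
1: ✓ MOVGT  r0←0x8f
2: · MOVLS
3: · MOVCC
4: ✓ CMP  NZCV=0000
5: ✓ MOVVC  r1←0xbb
6: ✓ MOVNE  r3←0x5d
7: ✓ CMP  NZCV=1000
8: ✓ ADDLS  r0←0x81
9: ✓ MOVCC  r2←0x30
10: ✓ ADDLT  r3←0xbc

VAL = 0x81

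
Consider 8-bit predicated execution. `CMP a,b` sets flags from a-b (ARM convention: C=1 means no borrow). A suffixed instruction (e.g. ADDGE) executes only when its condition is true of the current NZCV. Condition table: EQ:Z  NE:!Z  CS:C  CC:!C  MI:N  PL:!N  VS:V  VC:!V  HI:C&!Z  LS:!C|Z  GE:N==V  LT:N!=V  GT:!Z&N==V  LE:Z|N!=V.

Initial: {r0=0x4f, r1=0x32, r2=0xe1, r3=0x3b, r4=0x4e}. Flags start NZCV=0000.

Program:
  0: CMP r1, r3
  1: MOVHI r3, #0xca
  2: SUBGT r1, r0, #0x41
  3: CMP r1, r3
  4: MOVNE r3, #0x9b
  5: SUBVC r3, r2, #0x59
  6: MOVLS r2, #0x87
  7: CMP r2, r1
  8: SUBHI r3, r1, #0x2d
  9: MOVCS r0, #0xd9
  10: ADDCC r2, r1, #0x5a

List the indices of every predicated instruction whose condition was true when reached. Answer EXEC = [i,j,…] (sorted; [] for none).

EXEC = [4,5,6,8,9]

0: ✓ CMP  NZCV=1000
1: · MOVHI
2: · SUBGT
3: ✓ CMP  NZCV=1000
4: ✓ MOVNE  r3←0x9b
5: ✓ SUBVC  r3←0x88
6: ✓ MOVLS  r2←0x87
7: ✓ CMP  NZCV=0011
8: ✓ SUBHI  r3←0x05
9: ✓ MOVCS  r0←0xd9
10: · ADDCC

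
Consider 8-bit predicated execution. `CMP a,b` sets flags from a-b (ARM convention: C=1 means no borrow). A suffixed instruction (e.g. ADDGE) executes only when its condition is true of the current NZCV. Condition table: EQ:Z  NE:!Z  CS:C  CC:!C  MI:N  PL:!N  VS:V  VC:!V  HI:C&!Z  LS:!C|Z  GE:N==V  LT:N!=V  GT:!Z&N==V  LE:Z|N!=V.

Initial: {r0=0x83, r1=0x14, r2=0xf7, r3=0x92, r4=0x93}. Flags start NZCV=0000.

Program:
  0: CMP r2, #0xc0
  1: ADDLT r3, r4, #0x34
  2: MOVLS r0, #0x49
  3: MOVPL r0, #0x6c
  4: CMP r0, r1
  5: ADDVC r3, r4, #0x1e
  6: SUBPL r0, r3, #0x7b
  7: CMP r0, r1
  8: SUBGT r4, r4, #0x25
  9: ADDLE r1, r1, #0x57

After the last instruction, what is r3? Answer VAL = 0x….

[0] flags=0010 → (cmp)
[1] flags=0010 LT?F → skip
[2] flags=0010 LS?F → skip
[3] flags=0010 PL?T → r0=0x6c
[4] flags=0010 → (cmp)
[5] flags=0010 VC?T → r3=0xb1
[6] flags=0010 PL?T → r0=0x36
[7] flags=0010 → (cmp)
[8] flags=0010 GT?T → r4=0x6e
[9] flags=0010 LE?F → skip

VAL = 0xb1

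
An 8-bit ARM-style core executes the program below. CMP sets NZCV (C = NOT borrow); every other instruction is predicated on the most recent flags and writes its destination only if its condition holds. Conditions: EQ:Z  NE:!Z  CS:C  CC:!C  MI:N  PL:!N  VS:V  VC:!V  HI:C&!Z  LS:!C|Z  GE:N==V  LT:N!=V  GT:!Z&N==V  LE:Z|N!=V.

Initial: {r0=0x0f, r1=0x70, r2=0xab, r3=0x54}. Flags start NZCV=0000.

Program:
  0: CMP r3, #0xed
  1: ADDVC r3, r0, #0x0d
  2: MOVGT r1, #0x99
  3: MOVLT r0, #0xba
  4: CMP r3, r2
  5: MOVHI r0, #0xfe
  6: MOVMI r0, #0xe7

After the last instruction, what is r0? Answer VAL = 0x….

VAL = 0x0f

0: ✓ CMP  NZCV=0000
1: ✓ ADDVC  r3←0x1c
2: ✓ MOVGT  r1←0x99
3: · MOVLT
4: ✓ CMP  NZCV=0000
5: · MOVHI
6: · MOVMI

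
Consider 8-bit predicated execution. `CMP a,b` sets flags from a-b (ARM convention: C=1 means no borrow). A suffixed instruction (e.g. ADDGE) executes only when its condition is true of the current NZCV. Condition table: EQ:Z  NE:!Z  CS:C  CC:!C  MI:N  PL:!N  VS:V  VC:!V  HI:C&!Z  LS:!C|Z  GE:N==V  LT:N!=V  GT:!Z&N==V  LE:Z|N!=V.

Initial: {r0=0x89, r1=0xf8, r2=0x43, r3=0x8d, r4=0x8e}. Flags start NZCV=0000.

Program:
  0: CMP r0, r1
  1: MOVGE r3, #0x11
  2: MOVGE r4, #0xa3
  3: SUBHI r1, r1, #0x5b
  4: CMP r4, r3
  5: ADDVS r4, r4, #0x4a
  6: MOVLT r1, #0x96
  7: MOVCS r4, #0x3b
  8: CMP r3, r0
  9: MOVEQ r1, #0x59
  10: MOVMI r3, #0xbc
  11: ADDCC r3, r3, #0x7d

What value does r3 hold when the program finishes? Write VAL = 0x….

0: ✓ CMP  NZCV=1000
1: · MOVGE
2: · MOVGE
3: · SUBHI
4: ✓ CMP  NZCV=0010
5: · ADDVS
6: · MOVLT
7: ✓ MOVCS  r4←0x3b
8: ✓ CMP  NZCV=0010
9: · MOVEQ
10: · MOVMI
11: · ADDCC

VAL = 0x8d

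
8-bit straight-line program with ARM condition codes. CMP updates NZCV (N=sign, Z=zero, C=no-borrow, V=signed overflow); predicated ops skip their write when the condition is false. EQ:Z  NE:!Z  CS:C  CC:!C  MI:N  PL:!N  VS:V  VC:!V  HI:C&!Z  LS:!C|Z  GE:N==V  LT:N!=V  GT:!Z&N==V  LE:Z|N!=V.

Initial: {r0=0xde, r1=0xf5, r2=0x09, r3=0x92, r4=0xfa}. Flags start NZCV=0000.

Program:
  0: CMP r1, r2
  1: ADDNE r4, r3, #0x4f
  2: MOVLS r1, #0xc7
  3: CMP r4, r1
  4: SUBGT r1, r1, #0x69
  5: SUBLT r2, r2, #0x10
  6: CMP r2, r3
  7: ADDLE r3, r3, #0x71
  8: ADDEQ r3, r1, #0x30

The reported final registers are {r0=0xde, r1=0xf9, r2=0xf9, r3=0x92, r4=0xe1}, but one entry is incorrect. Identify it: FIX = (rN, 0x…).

0: ✓ CMP  NZCV=1010
1: ✓ ADDNE  r4←0xe1
2: · MOVLS
3: ✓ CMP  NZCV=1000
4: · SUBGT
5: ✓ SUBLT  r2←0xf9
6: ✓ CMP  NZCV=0010
7: · ADDLE
8: · ADDEQ

FIX = (r1, 0xf5)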